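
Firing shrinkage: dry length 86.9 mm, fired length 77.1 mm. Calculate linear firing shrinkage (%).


FS = (86.9 - 77.1) / 86.9 * 100 = 11.28%

11.28


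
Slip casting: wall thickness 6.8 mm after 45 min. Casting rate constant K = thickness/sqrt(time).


K = 6.8 / sqrt(45) = 6.8 / 6.7082 = 1.014 mm/min^0.5

1.014


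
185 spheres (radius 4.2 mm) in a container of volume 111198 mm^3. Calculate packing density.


V_sphere = 4/3*pi*4.2^3 = 310.3391 mm^3
Total V = 185*310.3391 = 57412.7335 mm^3
PD = 57412.7335 / 111198 = 0.516

0.516


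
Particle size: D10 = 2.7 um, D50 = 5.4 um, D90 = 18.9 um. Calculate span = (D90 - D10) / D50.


Span = (18.9 - 2.7) / 5.4 = 16.2 / 5.4 = 3.0

3.0


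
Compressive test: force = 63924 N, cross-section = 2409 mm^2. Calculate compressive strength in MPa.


CS = 63924 / 2409 = 26.5 MPa

26.5


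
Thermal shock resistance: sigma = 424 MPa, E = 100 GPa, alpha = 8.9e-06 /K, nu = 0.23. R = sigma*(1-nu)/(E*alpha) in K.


R = 424*(1-0.23)/(100*1000*8.9e-06) = 367 K

367


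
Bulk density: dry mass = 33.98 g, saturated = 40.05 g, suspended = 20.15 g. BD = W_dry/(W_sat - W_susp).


BD = 33.98 / (40.05 - 20.15) = 33.98 / 19.9 = 1.708 g/cm^3

1.708


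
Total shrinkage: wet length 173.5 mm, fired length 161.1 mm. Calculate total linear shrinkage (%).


TS = (173.5 - 161.1) / 173.5 * 100 = 7.15%

7.15


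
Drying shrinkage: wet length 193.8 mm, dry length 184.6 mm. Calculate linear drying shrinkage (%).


DS = (193.8 - 184.6) / 193.8 * 100 = 4.75%

4.75


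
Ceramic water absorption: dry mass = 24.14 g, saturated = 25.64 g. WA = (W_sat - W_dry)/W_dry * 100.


WA = (25.64 - 24.14) / 24.14 * 100 = 6.21%

6.21


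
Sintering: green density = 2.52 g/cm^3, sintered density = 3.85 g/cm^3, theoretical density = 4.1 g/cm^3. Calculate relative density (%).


Relative = 3.85 / 4.1 * 100 = 93.9%

93.9


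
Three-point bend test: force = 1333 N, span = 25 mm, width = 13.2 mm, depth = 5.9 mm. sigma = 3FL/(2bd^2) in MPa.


sigma = 3*1333*25/(2*13.2*5.9^2) = 108.8 MPa

108.8


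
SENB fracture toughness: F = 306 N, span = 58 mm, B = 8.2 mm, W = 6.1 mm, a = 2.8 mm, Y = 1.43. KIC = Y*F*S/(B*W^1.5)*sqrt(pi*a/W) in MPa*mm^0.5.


KIC = 1.43*306*58/(8.2*6.1^1.5)*sqrt(pi*2.8/6.1) = 246.7

246.7


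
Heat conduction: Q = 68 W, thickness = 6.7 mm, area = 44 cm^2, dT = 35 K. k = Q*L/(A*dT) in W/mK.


k = 68*6.7/1000/(44/10000*35) = 2.96 W/mK

2.96


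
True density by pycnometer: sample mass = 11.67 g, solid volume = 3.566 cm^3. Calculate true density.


TD = 11.67 / 3.566 = 3.273 g/cm^3

3.273


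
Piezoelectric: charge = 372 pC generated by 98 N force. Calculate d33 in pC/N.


d33 = 372 / 98 = 3.8 pC/N

3.8


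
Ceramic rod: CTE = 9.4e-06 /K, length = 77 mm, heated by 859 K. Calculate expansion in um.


dL = 9.4e-06 * 77 * 859 * 1000 = 621.744 um

621.744


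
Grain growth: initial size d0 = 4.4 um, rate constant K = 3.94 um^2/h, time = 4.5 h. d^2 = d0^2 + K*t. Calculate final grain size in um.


d^2 = 4.4^2 + 3.94*4.5 = 37.09
d = sqrt(37.09) = 6.09 um

6.09


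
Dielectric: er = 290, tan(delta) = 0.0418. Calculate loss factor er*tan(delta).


Loss = 290 * 0.0418 = 12.122

12.122


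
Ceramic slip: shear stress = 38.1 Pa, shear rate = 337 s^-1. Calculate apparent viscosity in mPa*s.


eta = tau/gamma * 1000 = 38.1/337 * 1000 = 113.1 mPa*s

113.1


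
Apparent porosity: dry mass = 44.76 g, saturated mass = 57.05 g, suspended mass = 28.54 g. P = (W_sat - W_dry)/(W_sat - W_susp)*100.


P = (57.05 - 44.76) / (57.05 - 28.54) * 100 = 12.29 / 28.51 * 100 = 43.1%

43.1


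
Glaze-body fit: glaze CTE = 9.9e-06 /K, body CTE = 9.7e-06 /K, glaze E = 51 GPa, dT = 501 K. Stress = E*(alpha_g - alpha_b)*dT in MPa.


Stress = 51*1000*(9.9e-06 - 9.7e-06)*501 = 5.1 MPa

5.1


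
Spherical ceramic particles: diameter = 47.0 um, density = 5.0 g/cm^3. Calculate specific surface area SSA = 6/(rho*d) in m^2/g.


SSA = 6 / (5.0 * 47.0) = 0.026 m^2/g

0.026


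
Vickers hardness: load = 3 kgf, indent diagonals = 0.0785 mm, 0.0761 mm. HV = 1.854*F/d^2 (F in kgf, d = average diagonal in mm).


d_avg = (0.0785+0.0761)/2 = 0.0773 mm
HV = 1.854*3/0.0773^2 = 931

931


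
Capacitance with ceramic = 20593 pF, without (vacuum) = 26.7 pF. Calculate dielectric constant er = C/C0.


er = 20593 / 26.7 = 771.27

771.27


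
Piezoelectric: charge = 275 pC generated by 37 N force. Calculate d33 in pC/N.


d33 = 275 / 37 = 7.4 pC/N

7.4


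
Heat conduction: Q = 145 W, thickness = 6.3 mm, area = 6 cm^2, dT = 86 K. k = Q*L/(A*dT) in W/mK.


k = 145*6.3/1000/(6/10000*86) = 17.7 W/mK

17.7


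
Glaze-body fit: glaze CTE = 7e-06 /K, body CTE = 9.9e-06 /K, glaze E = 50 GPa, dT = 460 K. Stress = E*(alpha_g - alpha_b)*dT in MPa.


Stress = 50*1000*(7e-06 - 9.9e-06)*460 = -66.7 MPa

-66.7


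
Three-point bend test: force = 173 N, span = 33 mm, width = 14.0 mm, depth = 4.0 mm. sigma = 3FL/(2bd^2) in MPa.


sigma = 3*173*33/(2*14.0*4.0^2) = 38.2 MPa

38.2


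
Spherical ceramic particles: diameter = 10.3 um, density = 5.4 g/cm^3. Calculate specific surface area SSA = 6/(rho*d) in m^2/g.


SSA = 6 / (5.4 * 10.3) = 0.108 m^2/g

0.108


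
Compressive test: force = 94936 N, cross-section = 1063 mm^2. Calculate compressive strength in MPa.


CS = 94936 / 1063 = 89.3 MPa

89.3


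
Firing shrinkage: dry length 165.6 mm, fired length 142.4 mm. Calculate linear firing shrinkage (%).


FS = (165.6 - 142.4) / 165.6 * 100 = 14.01%

14.01


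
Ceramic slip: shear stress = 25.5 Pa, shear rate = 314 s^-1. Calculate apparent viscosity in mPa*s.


eta = tau/gamma * 1000 = 25.5/314 * 1000 = 81.2 mPa*s

81.2


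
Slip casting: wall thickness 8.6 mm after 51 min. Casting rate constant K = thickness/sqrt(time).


K = 8.6 / sqrt(51) = 8.6 / 7.1414 = 1.204 mm/min^0.5

1.204


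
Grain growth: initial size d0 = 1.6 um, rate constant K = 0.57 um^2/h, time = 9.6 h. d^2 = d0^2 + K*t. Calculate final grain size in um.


d^2 = 1.6^2 + 0.57*9.6 = 8.032
d = sqrt(8.032) = 2.83 um

2.83


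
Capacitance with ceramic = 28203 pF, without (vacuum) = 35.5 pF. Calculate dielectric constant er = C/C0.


er = 28203 / 35.5 = 794.45

794.45


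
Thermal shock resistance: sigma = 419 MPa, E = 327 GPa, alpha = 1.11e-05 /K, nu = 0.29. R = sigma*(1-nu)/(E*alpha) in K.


R = 419*(1-0.29)/(327*1000*1.11e-05) = 82 K

82


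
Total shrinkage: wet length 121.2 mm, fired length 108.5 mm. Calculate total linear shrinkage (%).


TS = (121.2 - 108.5) / 121.2 * 100 = 10.48%

10.48


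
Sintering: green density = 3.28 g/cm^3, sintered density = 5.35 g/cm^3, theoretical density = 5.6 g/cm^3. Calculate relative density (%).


Relative = 5.35 / 5.6 * 100 = 95.5%

95.5


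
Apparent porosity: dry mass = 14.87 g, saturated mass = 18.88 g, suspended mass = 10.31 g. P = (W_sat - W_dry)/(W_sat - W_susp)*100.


P = (18.88 - 14.87) / (18.88 - 10.31) * 100 = 4.01 / 8.57 * 100 = 46.8%

46.8


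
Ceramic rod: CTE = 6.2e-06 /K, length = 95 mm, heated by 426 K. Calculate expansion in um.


dL = 6.2e-06 * 95 * 426 * 1000 = 250.914 um

250.914


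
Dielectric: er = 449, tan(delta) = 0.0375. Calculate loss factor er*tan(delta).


Loss = 449 * 0.0375 = 16.838

16.838


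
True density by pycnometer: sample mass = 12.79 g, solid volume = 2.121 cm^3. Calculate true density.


TD = 12.79 / 2.121 = 6.03 g/cm^3

6.03


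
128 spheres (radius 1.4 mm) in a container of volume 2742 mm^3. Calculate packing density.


V_sphere = 4/3*pi*1.4^3 = 11.494 mm^3
Total V = 128*11.494 = 1471.232 mm^3
PD = 1471.232 / 2742 = 0.537

0.537


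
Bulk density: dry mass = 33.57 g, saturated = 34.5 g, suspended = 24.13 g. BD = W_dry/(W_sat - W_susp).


BD = 33.57 / (34.5 - 24.13) = 33.57 / 10.37 = 3.237 g/cm^3

3.237


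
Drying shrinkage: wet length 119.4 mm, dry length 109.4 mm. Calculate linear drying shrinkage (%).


DS = (119.4 - 109.4) / 119.4 * 100 = 8.38%

8.38


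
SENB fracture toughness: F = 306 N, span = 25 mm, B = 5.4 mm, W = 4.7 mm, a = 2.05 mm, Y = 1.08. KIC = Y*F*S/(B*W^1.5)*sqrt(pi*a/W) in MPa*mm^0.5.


KIC = 1.08*306*25/(5.4*4.7^1.5)*sqrt(pi*2.05/4.7) = 175.77

175.77


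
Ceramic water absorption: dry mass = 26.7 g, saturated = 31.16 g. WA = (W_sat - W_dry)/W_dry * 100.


WA = (31.16 - 26.7) / 26.7 * 100 = 16.7%

16.7


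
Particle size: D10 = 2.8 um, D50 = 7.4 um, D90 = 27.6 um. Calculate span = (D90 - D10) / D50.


Span = (27.6 - 2.8) / 7.4 = 24.8 / 7.4 = 3.351

3.351


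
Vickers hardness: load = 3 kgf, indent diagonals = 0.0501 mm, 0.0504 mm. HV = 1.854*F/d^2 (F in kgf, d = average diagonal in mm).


d_avg = (0.0501+0.0504)/2 = 0.05025 mm
HV = 1.854*3/0.05025^2 = 2203

2203


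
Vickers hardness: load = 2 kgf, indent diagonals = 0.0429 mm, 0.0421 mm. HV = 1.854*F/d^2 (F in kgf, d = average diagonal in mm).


d_avg = (0.0429+0.0421)/2 = 0.0425 mm
HV = 1.854*2/0.0425^2 = 2053

2053


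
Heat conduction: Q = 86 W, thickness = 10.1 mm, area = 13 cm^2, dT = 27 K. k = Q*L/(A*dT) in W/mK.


k = 86*10.1/1000/(13/10000*27) = 24.75 W/mK

24.75


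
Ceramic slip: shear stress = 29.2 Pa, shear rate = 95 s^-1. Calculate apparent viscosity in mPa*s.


eta = tau/gamma * 1000 = 29.2/95 * 1000 = 307.4 mPa*s

307.4


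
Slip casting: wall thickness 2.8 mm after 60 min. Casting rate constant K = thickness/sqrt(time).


K = 2.8 / sqrt(60) = 2.8 / 7.746 = 0.361 mm/min^0.5

0.361


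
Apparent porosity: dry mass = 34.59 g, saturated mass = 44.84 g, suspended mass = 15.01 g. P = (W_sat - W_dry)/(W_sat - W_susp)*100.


P = (44.84 - 34.59) / (44.84 - 15.01) * 100 = 10.25 / 29.83 * 100 = 34.4%

34.4


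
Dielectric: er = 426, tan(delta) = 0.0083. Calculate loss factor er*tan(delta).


Loss = 426 * 0.0083 = 3.536

3.536


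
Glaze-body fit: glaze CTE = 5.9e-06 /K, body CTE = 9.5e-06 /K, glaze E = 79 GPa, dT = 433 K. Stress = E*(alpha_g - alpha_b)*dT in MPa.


Stress = 79*1000*(5.9e-06 - 9.5e-06)*433 = -123.1 MPa

-123.1


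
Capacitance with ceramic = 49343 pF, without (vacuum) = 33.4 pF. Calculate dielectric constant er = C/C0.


er = 49343 / 33.4 = 1477.34

1477.34


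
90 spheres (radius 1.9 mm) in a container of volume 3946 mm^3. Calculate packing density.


V_sphere = 4/3*pi*1.9^3 = 28.7309 mm^3
Total V = 90*28.7309 = 2585.781 mm^3
PD = 2585.781 / 3946 = 0.655

0.655


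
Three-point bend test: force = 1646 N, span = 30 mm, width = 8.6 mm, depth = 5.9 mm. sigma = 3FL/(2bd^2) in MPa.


sigma = 3*1646*30/(2*8.6*5.9^2) = 247.4 MPa

247.4


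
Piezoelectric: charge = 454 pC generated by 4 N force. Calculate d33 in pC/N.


d33 = 454 / 4 = 113.5 pC/N

113.5


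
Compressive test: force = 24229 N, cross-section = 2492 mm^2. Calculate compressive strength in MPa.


CS = 24229 / 2492 = 9.7 MPa

9.7


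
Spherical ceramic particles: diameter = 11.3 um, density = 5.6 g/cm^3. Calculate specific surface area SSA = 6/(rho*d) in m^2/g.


SSA = 6 / (5.6 * 11.3) = 0.095 m^2/g

0.095


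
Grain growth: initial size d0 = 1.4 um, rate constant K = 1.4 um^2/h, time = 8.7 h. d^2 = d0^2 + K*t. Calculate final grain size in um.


d^2 = 1.4^2 + 1.4*8.7 = 14.14
d = sqrt(14.14) = 3.76 um

3.76


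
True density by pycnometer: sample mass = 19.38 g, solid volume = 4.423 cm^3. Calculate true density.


TD = 19.38 / 4.423 = 4.382 g/cm^3

4.382


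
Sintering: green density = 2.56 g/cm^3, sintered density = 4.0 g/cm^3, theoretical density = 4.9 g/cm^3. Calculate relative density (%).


Relative = 4.0 / 4.9 * 100 = 81.6%

81.6


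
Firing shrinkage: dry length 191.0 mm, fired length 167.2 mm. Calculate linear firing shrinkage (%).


FS = (191.0 - 167.2) / 191.0 * 100 = 12.46%

12.46


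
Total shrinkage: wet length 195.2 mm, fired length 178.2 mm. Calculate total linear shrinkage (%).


TS = (195.2 - 178.2) / 195.2 * 100 = 8.71%

8.71


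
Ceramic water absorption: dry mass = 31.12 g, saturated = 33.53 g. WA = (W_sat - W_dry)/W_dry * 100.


WA = (33.53 - 31.12) / 31.12 * 100 = 7.74%

7.74


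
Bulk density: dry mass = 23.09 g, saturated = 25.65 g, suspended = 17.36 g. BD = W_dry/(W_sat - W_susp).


BD = 23.09 / (25.65 - 17.36) = 23.09 / 8.29 = 2.785 g/cm^3

2.785


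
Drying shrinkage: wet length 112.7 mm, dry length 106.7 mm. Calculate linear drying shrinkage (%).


DS = (112.7 - 106.7) / 112.7 * 100 = 5.32%

5.32


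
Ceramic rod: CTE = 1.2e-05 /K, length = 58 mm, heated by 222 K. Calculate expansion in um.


dL = 1.2e-05 * 58 * 222 * 1000 = 154.512 um

154.512


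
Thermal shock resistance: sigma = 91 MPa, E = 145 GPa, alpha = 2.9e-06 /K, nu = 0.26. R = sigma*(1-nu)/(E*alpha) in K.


R = 91*(1-0.26)/(145*1000*2.9e-06) = 160 K

160


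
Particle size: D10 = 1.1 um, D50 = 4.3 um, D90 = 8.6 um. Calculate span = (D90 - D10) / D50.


Span = (8.6 - 1.1) / 4.3 = 7.5 / 4.3 = 1.744

1.744


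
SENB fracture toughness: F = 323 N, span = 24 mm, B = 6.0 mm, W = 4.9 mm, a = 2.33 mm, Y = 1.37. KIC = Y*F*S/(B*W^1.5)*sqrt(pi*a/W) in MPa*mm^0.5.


KIC = 1.37*323*24/(6.0*4.9^1.5)*sqrt(pi*2.33/4.9) = 199.45

199.45


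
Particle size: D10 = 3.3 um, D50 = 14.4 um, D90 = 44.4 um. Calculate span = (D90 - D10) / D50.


Span = (44.4 - 3.3) / 14.4 = 41.1 / 14.4 = 2.854

2.854


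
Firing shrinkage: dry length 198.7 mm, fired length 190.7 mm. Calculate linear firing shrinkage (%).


FS = (198.7 - 190.7) / 198.7 * 100 = 4.03%

4.03


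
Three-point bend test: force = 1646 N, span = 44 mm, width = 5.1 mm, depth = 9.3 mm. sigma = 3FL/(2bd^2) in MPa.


sigma = 3*1646*44/(2*5.1*9.3^2) = 246.3 MPa

246.3


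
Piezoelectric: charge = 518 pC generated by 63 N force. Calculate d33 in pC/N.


d33 = 518 / 63 = 8.2 pC/N

8.2


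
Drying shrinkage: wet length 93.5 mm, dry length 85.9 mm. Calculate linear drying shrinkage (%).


DS = (93.5 - 85.9) / 93.5 * 100 = 8.13%

8.13


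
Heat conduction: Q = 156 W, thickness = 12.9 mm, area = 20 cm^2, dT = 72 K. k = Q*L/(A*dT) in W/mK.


k = 156*12.9/1000/(20/10000*72) = 13.98 W/mK

13.98


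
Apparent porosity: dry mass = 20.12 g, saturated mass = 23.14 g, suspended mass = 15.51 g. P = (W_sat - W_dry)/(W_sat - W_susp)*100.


P = (23.14 - 20.12) / (23.14 - 15.51) * 100 = 3.02 / 7.63 * 100 = 39.6%

39.6


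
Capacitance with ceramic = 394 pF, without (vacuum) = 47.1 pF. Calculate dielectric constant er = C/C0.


er = 394 / 47.1 = 8.37

8.37


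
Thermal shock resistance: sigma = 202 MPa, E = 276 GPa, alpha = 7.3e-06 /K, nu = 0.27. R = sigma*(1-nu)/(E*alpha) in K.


R = 202*(1-0.27)/(276*1000*7.3e-06) = 73 K

73


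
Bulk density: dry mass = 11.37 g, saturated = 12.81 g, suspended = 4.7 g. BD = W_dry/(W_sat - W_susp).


BD = 11.37 / (12.81 - 4.7) = 11.37 / 8.11 = 1.402 g/cm^3

1.402


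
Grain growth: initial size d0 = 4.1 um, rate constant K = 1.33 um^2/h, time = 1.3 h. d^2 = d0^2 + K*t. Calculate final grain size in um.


d^2 = 4.1^2 + 1.33*1.3 = 18.539
d = sqrt(18.539) = 4.31 um

4.31


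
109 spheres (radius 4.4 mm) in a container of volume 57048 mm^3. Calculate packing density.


V_sphere = 4/3*pi*4.4^3 = 356.8179 mm^3
Total V = 109*356.8179 = 38893.1511 mm^3
PD = 38893.1511 / 57048 = 0.682

0.682


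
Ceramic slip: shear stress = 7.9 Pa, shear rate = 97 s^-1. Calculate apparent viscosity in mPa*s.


eta = tau/gamma * 1000 = 7.9/97 * 1000 = 81.4 mPa*s

81.4


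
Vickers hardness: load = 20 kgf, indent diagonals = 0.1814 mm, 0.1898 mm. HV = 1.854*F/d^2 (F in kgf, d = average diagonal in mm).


d_avg = (0.1814+0.1898)/2 = 0.1856 mm
HV = 1.854*20/0.1856^2 = 1076

1076


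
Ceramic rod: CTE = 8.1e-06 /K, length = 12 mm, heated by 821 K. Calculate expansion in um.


dL = 8.1e-06 * 12 * 821 * 1000 = 79.801 um

79.801


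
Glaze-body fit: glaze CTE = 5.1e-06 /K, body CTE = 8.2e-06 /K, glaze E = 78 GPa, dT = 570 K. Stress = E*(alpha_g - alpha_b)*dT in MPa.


Stress = 78*1000*(5.1e-06 - 8.2e-06)*570 = -137.8 MPa

-137.8


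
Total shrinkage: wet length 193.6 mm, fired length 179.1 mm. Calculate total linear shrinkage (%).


TS = (193.6 - 179.1) / 193.6 * 100 = 7.49%

7.49


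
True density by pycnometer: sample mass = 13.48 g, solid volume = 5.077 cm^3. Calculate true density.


TD = 13.48 / 5.077 = 2.655 g/cm^3

2.655


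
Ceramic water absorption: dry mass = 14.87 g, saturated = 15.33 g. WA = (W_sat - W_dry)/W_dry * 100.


WA = (15.33 - 14.87) / 14.87 * 100 = 3.09%

3.09


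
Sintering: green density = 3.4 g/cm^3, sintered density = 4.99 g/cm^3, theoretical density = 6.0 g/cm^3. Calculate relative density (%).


Relative = 4.99 / 6.0 * 100 = 83.2%

83.2


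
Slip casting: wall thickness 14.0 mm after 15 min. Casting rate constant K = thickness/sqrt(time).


K = 14.0 / sqrt(15) = 14.0 / 3.873 = 3.615 mm/min^0.5

3.615


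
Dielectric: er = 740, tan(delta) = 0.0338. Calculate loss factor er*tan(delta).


Loss = 740 * 0.0338 = 25.012

25.012


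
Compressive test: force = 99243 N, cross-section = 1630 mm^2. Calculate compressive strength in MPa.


CS = 99243 / 1630 = 60.9 MPa

60.9


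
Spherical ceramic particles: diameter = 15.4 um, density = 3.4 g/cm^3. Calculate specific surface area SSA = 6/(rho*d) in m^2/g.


SSA = 6 / (3.4 * 15.4) = 0.115 m^2/g

0.115


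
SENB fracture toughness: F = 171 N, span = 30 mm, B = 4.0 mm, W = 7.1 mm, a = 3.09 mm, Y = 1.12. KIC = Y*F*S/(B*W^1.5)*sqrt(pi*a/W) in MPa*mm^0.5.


KIC = 1.12*171*30/(4.0*7.1^1.5)*sqrt(pi*3.09/7.1) = 88.78

88.78


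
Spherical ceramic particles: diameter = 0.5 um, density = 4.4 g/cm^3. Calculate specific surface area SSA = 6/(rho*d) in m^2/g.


SSA = 6 / (4.4 * 0.5) = 2.727 m^2/g

2.727


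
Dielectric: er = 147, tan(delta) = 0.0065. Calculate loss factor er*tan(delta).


Loss = 147 * 0.0065 = 0.956

0.956


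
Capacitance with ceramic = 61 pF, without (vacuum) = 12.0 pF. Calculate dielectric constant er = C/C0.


er = 61 / 12.0 = 5.08

5.08


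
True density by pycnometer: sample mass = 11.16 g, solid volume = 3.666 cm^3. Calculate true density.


TD = 11.16 / 3.666 = 3.044 g/cm^3

3.044


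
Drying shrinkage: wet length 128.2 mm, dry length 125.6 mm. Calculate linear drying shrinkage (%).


DS = (128.2 - 125.6) / 128.2 * 100 = 2.03%

2.03


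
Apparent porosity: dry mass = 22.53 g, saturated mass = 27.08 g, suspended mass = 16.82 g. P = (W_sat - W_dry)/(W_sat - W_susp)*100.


P = (27.08 - 22.53) / (27.08 - 16.82) * 100 = 4.55 / 10.26 * 100 = 44.3%

44.3


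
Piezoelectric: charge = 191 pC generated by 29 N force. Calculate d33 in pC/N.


d33 = 191 / 29 = 6.6 pC/N

6.6


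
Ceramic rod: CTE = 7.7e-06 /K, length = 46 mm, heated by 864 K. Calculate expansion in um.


dL = 7.7e-06 * 46 * 864 * 1000 = 306.029 um

306.029


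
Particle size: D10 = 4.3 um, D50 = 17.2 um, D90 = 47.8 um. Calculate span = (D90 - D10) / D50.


Span = (47.8 - 4.3) / 17.2 = 43.5 / 17.2 = 2.529

2.529


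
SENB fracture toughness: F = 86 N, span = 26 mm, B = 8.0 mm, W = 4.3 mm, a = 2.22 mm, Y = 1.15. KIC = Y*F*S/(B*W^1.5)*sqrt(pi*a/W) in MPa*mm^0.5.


KIC = 1.15*86*26/(8.0*4.3^1.5)*sqrt(pi*2.22/4.3) = 45.91

45.91


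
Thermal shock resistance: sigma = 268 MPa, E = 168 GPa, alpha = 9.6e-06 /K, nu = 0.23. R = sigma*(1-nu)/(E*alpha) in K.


R = 268*(1-0.23)/(168*1000*9.6e-06) = 128 K

128


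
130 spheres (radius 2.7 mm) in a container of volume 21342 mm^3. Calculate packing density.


V_sphere = 4/3*pi*2.7^3 = 82.448 mm^3
Total V = 130*82.448 = 10718.24 mm^3
PD = 10718.24 / 21342 = 0.502

0.502


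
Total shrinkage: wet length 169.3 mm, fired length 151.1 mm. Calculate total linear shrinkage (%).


TS = (169.3 - 151.1) / 169.3 * 100 = 10.75%

10.75


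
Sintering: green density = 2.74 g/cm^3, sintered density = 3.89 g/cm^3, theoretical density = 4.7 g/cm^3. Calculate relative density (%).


Relative = 3.89 / 4.7 * 100 = 82.8%

82.8


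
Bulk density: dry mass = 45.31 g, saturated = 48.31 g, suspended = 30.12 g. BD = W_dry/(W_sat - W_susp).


BD = 45.31 / (48.31 - 30.12) = 45.31 / 18.19 = 2.491 g/cm^3

2.491


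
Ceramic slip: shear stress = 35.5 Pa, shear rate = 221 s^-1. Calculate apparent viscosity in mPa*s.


eta = tau/gamma * 1000 = 35.5/221 * 1000 = 160.6 mPa*s

160.6


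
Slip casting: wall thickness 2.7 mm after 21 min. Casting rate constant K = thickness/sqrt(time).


K = 2.7 / sqrt(21) = 2.7 / 4.5826 = 0.589 mm/min^0.5

0.589


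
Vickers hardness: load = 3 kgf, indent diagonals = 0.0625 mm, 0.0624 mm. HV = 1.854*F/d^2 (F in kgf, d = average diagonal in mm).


d_avg = (0.0625+0.0624)/2 = 0.06245 mm
HV = 1.854*3/0.06245^2 = 1426

1426


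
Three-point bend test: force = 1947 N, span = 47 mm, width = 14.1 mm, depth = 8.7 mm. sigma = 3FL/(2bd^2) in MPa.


sigma = 3*1947*47/(2*14.1*8.7^2) = 128.6 MPa

128.6


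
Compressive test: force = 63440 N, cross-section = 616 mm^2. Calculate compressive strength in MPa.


CS = 63440 / 616 = 103.0 MPa

103.0


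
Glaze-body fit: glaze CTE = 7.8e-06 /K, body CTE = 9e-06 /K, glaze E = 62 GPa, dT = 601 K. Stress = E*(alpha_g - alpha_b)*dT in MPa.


Stress = 62*1000*(7.8e-06 - 9e-06)*601 = -44.7 MPa

-44.7


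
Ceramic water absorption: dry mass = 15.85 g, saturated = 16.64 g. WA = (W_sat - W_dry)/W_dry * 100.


WA = (16.64 - 15.85) / 15.85 * 100 = 4.98%

4.98


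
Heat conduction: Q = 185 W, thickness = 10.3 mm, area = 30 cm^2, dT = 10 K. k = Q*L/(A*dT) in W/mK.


k = 185*10.3/1000/(30/10000*10) = 63.52 W/mK

63.52


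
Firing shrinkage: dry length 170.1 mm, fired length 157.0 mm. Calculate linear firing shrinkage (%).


FS = (170.1 - 157.0) / 170.1 * 100 = 7.7%

7.7


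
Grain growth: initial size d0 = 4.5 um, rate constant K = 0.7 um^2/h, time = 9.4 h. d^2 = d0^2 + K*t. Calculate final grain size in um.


d^2 = 4.5^2 + 0.7*9.4 = 26.83
d = sqrt(26.83) = 5.18 um

5.18


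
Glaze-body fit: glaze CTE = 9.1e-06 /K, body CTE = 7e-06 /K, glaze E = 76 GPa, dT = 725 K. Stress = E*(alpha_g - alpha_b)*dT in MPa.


Stress = 76*1000*(9.1e-06 - 7e-06)*725 = 115.7 MPa

115.7


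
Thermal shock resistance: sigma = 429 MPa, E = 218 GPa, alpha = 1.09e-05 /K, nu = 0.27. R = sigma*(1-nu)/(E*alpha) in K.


R = 429*(1-0.27)/(218*1000*1.09e-05) = 132 K

132


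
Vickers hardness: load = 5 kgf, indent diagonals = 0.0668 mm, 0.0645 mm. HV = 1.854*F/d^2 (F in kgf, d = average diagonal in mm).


d_avg = (0.0668+0.0645)/2 = 0.06565 mm
HV = 1.854*5/0.06565^2 = 2151

2151


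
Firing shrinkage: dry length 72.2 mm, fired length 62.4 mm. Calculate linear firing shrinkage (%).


FS = (72.2 - 62.4) / 72.2 * 100 = 13.57%

13.57


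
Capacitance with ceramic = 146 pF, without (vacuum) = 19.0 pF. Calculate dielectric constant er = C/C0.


er = 146 / 19.0 = 7.68

7.68


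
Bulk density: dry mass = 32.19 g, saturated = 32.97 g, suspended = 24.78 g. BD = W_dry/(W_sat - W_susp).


BD = 32.19 / (32.97 - 24.78) = 32.19 / 8.19 = 3.93 g/cm^3

3.93


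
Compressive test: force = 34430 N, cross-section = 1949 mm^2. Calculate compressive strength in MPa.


CS = 34430 / 1949 = 17.7 MPa

17.7


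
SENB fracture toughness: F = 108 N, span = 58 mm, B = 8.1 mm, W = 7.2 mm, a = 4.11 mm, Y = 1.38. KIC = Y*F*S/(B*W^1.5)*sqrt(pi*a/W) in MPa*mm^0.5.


KIC = 1.38*108*58/(8.1*7.2^1.5)*sqrt(pi*4.11/7.2) = 73.97

73.97


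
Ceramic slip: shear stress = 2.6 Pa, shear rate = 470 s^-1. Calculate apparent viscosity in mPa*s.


eta = tau/gamma * 1000 = 2.6/470 * 1000 = 5.5 mPa*s

5.5


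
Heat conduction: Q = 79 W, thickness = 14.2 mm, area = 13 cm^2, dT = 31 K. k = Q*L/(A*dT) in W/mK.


k = 79*14.2/1000/(13/10000*31) = 27.84 W/mK

27.84


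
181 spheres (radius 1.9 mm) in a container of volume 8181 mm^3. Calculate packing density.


V_sphere = 4/3*pi*1.9^3 = 28.7309 mm^3
Total V = 181*28.7309 = 5200.2929 mm^3
PD = 5200.2929 / 8181 = 0.636

0.636


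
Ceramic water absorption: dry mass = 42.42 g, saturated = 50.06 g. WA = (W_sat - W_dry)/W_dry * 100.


WA = (50.06 - 42.42) / 42.42 * 100 = 18.01%

18.01


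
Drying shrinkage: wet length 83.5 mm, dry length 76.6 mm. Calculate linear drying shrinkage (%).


DS = (83.5 - 76.6) / 83.5 * 100 = 8.26%

8.26


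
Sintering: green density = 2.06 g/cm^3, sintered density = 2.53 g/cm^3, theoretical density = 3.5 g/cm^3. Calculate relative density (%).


Relative = 2.53 / 3.5 * 100 = 72.3%

72.3


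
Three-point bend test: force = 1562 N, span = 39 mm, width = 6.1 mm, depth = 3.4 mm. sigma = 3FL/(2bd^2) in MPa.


sigma = 3*1562*39/(2*6.1*3.4^2) = 1295.8 MPa

1295.8


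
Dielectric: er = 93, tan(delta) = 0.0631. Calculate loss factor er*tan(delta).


Loss = 93 * 0.0631 = 5.868

5.868


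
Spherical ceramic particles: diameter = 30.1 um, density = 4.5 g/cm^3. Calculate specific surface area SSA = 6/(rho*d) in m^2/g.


SSA = 6 / (4.5 * 30.1) = 0.044 m^2/g

0.044


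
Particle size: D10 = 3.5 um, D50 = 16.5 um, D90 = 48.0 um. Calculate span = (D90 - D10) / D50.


Span = (48.0 - 3.5) / 16.5 = 44.5 / 16.5 = 2.697

2.697


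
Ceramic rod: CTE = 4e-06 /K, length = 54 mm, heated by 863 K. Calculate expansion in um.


dL = 4e-06 * 54 * 863 * 1000 = 186.408 um

186.408


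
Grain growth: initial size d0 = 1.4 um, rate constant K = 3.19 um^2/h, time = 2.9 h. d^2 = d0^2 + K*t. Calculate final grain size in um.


d^2 = 1.4^2 + 3.19*2.9 = 11.211
d = sqrt(11.211) = 3.35 um

3.35


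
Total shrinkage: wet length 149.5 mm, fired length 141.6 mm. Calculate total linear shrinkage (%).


TS = (149.5 - 141.6) / 149.5 * 100 = 5.28%

5.28


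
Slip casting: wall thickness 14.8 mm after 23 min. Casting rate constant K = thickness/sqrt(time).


K = 14.8 / sqrt(23) = 14.8 / 4.7958 = 3.086 mm/min^0.5

3.086


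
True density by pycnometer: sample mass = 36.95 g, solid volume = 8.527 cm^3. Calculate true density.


TD = 36.95 / 8.527 = 4.333 g/cm^3

4.333


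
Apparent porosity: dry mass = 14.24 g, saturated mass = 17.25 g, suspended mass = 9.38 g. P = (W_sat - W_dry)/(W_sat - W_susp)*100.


P = (17.25 - 14.24) / (17.25 - 9.38) * 100 = 3.01 / 7.87 * 100 = 38.2%

38.2


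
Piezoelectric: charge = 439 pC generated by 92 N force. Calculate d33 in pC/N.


d33 = 439 / 92 = 4.8 pC/N

4.8


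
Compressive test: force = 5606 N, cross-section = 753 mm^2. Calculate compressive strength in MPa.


CS = 5606 / 753 = 7.4 MPa

7.4


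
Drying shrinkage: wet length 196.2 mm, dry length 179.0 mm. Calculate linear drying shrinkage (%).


DS = (196.2 - 179.0) / 196.2 * 100 = 8.77%

8.77


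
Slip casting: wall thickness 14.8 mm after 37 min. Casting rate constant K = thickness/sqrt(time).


K = 14.8 / sqrt(37) = 14.8 / 6.0828 = 2.433 mm/min^0.5

2.433


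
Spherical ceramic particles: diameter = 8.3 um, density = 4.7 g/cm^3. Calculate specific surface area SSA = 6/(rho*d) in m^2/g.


SSA = 6 / (4.7 * 8.3) = 0.154 m^2/g

0.154


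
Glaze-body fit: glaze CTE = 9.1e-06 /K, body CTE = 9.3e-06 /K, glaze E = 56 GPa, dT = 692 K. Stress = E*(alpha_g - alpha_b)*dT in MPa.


Stress = 56*1000*(9.1e-06 - 9.3e-06)*692 = -7.8 MPa

-7.8


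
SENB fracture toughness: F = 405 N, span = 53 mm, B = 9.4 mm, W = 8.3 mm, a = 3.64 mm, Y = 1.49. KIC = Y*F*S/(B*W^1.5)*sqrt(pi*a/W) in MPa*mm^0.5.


KIC = 1.49*405*53/(9.4*8.3^1.5)*sqrt(pi*3.64/8.3) = 167.02

167.02


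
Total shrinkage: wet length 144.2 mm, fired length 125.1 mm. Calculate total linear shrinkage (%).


TS = (144.2 - 125.1) / 144.2 * 100 = 13.25%

13.25


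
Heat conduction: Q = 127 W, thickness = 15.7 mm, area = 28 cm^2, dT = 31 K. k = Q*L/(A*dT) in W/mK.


k = 127*15.7/1000/(28/10000*31) = 22.97 W/mK

22.97


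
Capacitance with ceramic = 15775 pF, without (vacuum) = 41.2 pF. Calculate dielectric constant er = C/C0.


er = 15775 / 41.2 = 382.89

382.89


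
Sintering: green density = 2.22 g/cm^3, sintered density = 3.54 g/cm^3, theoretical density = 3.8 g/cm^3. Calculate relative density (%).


Relative = 3.54 / 3.8 * 100 = 93.2%

93.2


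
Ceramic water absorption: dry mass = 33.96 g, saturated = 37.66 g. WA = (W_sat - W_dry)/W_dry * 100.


WA = (37.66 - 33.96) / 33.96 * 100 = 10.9%

10.9


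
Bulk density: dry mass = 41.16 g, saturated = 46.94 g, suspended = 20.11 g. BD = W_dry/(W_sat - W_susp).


BD = 41.16 / (46.94 - 20.11) = 41.16 / 26.83 = 1.534 g/cm^3

1.534


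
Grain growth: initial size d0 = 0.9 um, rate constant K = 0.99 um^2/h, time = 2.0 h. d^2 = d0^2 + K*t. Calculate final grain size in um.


d^2 = 0.9^2 + 0.99*2.0 = 2.79
d = sqrt(2.79) = 1.67 um

1.67


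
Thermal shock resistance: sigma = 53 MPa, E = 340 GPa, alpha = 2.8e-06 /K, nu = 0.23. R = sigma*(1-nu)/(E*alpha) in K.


R = 53*(1-0.23)/(340*1000*2.8e-06) = 43 K

43


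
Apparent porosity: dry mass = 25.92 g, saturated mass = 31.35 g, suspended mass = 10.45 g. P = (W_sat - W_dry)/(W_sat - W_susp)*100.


P = (31.35 - 25.92) / (31.35 - 10.45) * 100 = 5.43 / 20.9 * 100 = 26.0%

26.0


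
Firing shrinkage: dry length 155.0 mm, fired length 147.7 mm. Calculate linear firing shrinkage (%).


FS = (155.0 - 147.7) / 155.0 * 100 = 4.71%

4.71


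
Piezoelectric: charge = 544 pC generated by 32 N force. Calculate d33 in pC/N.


d33 = 544 / 32 = 17.0 pC/N

17.0


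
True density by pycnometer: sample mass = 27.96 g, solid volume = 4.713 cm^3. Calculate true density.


TD = 27.96 / 4.713 = 5.933 g/cm^3

5.933


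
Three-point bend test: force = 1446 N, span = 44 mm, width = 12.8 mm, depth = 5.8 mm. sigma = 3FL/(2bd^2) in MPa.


sigma = 3*1446*44/(2*12.8*5.8^2) = 221.6 MPa

221.6


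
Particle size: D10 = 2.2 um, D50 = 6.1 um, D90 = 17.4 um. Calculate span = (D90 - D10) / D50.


Span = (17.4 - 2.2) / 6.1 = 15.2 / 6.1 = 2.492

2.492


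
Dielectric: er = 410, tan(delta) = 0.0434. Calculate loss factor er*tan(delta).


Loss = 410 * 0.0434 = 17.794

17.794


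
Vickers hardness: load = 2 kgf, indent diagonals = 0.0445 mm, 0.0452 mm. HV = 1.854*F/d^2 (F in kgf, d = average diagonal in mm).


d_avg = (0.0445+0.0452)/2 = 0.04485 mm
HV = 1.854*2/0.04485^2 = 1843

1843


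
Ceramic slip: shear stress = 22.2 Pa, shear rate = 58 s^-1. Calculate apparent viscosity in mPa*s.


eta = tau/gamma * 1000 = 22.2/58 * 1000 = 382.8 mPa*s

382.8


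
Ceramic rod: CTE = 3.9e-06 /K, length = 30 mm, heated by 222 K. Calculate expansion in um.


dL = 3.9e-06 * 30 * 222 * 1000 = 25.974 um

25.974


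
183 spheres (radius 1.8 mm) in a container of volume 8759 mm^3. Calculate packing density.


V_sphere = 4/3*pi*1.8^3 = 24.429 mm^3
Total V = 183*24.429 = 4470.507 mm^3
PD = 4470.507 / 8759 = 0.51

0.51


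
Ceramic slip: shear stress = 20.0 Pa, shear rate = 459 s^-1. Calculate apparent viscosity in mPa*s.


eta = tau/gamma * 1000 = 20.0/459 * 1000 = 43.6 mPa*s

43.6


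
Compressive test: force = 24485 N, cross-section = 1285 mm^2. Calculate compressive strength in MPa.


CS = 24485 / 1285 = 19.1 MPa

19.1


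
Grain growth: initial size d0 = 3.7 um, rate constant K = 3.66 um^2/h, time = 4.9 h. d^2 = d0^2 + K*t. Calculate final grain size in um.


d^2 = 3.7^2 + 3.66*4.9 = 31.624
d = sqrt(31.624) = 5.62 um

5.62


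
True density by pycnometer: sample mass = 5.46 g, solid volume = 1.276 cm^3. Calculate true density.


TD = 5.46 / 1.276 = 4.279 g/cm^3

4.279


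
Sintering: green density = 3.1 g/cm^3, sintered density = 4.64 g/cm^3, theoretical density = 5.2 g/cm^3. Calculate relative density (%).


Relative = 4.64 / 5.2 * 100 = 89.2%

89.2


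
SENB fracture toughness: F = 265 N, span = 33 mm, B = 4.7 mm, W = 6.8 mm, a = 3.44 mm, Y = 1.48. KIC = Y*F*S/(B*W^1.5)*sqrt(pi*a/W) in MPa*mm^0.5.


KIC = 1.48*265*33/(4.7*6.8^1.5)*sqrt(pi*3.44/6.8) = 195.78

195.78


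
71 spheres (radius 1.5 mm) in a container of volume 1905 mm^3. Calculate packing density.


V_sphere = 4/3*pi*1.5^3 = 14.1372 mm^3
Total V = 71*14.1372 = 1003.7412 mm^3
PD = 1003.7412 / 1905 = 0.527

0.527


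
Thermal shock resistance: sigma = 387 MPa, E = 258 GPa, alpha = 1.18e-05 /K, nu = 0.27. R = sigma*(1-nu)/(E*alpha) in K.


R = 387*(1-0.27)/(258*1000*1.18e-05) = 93 K

93


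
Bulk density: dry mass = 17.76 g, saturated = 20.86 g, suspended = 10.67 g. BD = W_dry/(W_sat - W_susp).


BD = 17.76 / (20.86 - 10.67) = 17.76 / 10.19 = 1.743 g/cm^3

1.743


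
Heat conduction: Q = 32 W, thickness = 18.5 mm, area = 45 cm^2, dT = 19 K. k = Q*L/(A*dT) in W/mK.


k = 32*18.5/1000/(45/10000*19) = 6.92 W/mK

6.92


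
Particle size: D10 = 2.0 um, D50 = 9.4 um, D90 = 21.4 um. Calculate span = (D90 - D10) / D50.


Span = (21.4 - 2.0) / 9.4 = 19.4 / 9.4 = 2.064

2.064


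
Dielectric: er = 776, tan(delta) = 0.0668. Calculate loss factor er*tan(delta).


Loss = 776 * 0.0668 = 51.837

51.837


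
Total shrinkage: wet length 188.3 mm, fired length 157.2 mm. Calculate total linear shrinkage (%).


TS = (188.3 - 157.2) / 188.3 * 100 = 16.52%

16.52


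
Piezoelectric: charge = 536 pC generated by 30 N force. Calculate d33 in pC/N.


d33 = 536 / 30 = 17.9 pC/N

17.9


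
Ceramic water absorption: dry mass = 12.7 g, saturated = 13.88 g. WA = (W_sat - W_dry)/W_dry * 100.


WA = (13.88 - 12.7) / 12.7 * 100 = 9.29%

9.29


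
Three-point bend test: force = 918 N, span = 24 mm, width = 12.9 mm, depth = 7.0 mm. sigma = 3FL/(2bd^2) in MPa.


sigma = 3*918*24/(2*12.9*7.0^2) = 52.3 MPa

52.3


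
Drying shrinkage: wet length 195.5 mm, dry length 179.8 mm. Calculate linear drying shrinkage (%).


DS = (195.5 - 179.8) / 195.5 * 100 = 8.03%

8.03


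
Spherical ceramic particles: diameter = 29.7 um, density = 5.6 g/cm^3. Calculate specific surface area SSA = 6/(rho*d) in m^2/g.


SSA = 6 / (5.6 * 29.7) = 0.036 m^2/g

0.036


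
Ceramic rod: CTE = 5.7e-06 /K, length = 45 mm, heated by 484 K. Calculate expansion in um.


dL = 5.7e-06 * 45 * 484 * 1000 = 124.146 um

124.146


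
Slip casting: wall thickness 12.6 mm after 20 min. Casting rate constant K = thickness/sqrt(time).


K = 12.6 / sqrt(20) = 12.6 / 4.4721 = 2.817 mm/min^0.5

2.817


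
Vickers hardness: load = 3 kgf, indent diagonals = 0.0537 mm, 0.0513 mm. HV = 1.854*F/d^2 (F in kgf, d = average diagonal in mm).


d_avg = (0.0537+0.0513)/2 = 0.0525 mm
HV = 1.854*3/0.0525^2 = 2018

2018


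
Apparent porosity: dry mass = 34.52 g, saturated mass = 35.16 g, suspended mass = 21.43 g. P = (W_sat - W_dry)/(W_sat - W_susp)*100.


P = (35.16 - 34.52) / (35.16 - 21.43) * 100 = 0.64 / 13.73 * 100 = 4.7%

4.7


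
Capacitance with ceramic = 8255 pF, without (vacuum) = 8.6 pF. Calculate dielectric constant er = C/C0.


er = 8255 / 8.6 = 959.88

959.88


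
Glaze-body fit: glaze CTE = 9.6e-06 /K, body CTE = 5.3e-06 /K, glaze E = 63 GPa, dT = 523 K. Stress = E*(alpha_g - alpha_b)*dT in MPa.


Stress = 63*1000*(9.6e-06 - 5.3e-06)*523 = 141.7 MPa

141.7


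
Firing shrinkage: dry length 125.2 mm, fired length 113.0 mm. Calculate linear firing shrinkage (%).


FS = (125.2 - 113.0) / 125.2 * 100 = 9.74%

9.74


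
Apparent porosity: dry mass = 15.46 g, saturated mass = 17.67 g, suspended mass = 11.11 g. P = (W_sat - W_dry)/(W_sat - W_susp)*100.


P = (17.67 - 15.46) / (17.67 - 11.11) * 100 = 2.21 / 6.56 * 100 = 33.7%

33.7


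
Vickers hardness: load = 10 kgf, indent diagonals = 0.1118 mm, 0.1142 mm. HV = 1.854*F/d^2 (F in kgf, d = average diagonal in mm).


d_avg = (0.1118+0.1142)/2 = 0.113 mm
HV = 1.854*10/0.113^2 = 1452

1452


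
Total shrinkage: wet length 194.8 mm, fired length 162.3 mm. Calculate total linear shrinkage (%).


TS = (194.8 - 162.3) / 194.8 * 100 = 16.68%

16.68


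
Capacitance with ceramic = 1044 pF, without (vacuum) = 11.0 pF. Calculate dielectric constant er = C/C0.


er = 1044 / 11.0 = 94.91

94.91


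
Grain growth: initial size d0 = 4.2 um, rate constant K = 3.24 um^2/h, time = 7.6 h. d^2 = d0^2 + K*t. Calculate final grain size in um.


d^2 = 4.2^2 + 3.24*7.6 = 42.264
d = sqrt(42.264) = 6.5 um

6.5


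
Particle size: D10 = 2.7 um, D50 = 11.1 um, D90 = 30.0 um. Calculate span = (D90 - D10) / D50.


Span = (30.0 - 2.7) / 11.1 = 27.3 / 11.1 = 2.459

2.459


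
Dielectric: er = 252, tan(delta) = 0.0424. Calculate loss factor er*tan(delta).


Loss = 252 * 0.0424 = 10.685

10.685


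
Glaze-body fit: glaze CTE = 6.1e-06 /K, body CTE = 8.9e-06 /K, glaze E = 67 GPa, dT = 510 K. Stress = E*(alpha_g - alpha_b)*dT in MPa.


Stress = 67*1000*(6.1e-06 - 8.9e-06)*510 = -95.7 MPa

-95.7


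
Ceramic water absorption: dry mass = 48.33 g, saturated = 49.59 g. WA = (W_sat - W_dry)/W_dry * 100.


WA = (49.59 - 48.33) / 48.33 * 100 = 2.61%

2.61


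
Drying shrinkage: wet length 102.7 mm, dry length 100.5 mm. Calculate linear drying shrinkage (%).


DS = (102.7 - 100.5) / 102.7 * 100 = 2.14%

2.14


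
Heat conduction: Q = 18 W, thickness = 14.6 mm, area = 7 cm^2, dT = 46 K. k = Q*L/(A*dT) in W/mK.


k = 18*14.6/1000/(7/10000*46) = 8.16 W/mK

8.16


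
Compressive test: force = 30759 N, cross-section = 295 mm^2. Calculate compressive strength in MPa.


CS = 30759 / 295 = 104.3 MPa

104.3


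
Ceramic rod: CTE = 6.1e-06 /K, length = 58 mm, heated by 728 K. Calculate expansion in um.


dL = 6.1e-06 * 58 * 728 * 1000 = 257.566 um

257.566


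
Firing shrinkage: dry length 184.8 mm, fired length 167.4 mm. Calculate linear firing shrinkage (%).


FS = (184.8 - 167.4) / 184.8 * 100 = 9.42%

9.42


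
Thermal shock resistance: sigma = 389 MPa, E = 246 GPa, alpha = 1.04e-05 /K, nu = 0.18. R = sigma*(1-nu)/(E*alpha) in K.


R = 389*(1-0.18)/(246*1000*1.04e-05) = 125 K

125


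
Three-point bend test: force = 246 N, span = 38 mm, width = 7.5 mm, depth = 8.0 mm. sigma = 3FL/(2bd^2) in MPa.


sigma = 3*246*38/(2*7.5*8.0^2) = 29.2 MPa

29.2


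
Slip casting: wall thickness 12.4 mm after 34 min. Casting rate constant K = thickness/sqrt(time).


K = 12.4 / sqrt(34) = 12.4 / 5.831 = 2.127 mm/min^0.5

2.127


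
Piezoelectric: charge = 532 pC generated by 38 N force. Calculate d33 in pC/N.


d33 = 532 / 38 = 14.0 pC/N

14.0


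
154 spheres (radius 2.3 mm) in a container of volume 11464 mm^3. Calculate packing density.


V_sphere = 4/3*pi*2.3^3 = 50.965 mm^3
Total V = 154*50.965 = 7848.61 mm^3
PD = 7848.61 / 11464 = 0.685

0.685


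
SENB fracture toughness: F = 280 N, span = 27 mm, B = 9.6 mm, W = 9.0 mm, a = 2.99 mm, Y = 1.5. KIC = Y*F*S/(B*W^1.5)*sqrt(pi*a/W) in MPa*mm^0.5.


KIC = 1.5*280*27/(9.6*9.0^1.5)*sqrt(pi*2.99/9.0) = 44.7

44.7


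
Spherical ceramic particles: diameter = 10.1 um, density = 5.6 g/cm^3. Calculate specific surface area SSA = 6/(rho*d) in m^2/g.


SSA = 6 / (5.6 * 10.1) = 0.106 m^2/g

0.106


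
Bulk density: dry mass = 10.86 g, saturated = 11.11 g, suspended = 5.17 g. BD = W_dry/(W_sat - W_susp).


BD = 10.86 / (11.11 - 5.17) = 10.86 / 5.94 = 1.828 g/cm^3

1.828


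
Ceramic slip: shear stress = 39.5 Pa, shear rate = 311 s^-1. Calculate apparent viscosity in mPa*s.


eta = tau/gamma * 1000 = 39.5/311 * 1000 = 127.0 mPa*s

127.0


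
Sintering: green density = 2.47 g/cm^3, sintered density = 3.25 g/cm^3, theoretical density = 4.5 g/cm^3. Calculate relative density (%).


Relative = 3.25 / 4.5 * 100 = 72.2%

72.2
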